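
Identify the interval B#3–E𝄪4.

augmented fourth

The letter names run B→E, a span of 3 letter steps, so the interval is some kind of fourth.
B# to E## is 6 semitones. A perfect fourth is 5, so 6 makes it augmented.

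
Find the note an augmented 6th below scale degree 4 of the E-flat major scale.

Cbb

Scale degree 4 of Eb major is Ab.
An augmented sixth (10 semitones) below Ab lands on the letter C, giving Cbb.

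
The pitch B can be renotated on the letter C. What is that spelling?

Plain C sits 1 semitone above B, so on the letter C the same pitch needs a flat: Cb.

Cb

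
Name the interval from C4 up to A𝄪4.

doubly augmented sixth

The letter names run C→A, a span of 5 letter steps, so the interval is some kind of sixth.
C to A## is 11 semitones. A major sixth is 9, so 11 makes it doubly augmented.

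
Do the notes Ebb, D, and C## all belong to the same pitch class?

Yes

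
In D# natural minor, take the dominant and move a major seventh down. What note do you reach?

The dominant of D# natural minor is A#.
A major seventh (11 semitones) below A# lands on the letter B, giving B.

B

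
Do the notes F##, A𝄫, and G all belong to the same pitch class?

Yes

F## = pitch class 7 and Abb = pitch class 7 and G = pitch class 7 — the same pitch class, so they are enharmonic equivalents.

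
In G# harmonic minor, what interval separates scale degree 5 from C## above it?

major seventh

Scale degree 5 of G# harmonic minor is D#.
D# up to C##: letters D→C make it a seventh; 11 semitones makes it major.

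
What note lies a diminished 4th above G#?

C

A fourth above G lands on the letter C.
A diminished fourth spans 4 semitones, so G# moves to pitch class 0. On the letter C that is C.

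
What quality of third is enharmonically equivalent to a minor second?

doubly diminished

A minor second spans 1 semitone.
A third spanning 1 semitone is doubly diminished (the major third is 4).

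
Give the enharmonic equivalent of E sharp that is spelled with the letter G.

Plain G sits 2 semitones above E#, so on the letter G the same pitch needs a double flat: Gbb.

Gbb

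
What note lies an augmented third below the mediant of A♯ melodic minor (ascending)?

Ab

The mediant of A# melodic minor (ascending) is C#.
An augmented third (5 semitones) below C# lands on the letter A, giving Ab.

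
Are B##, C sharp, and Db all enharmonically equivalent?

B## = pitch class 1 and C# = pitch class 1 and Db = pitch class 1 — the same pitch class, so they are enharmonic equivalents.

Yes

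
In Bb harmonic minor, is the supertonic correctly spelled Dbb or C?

C

Each scale degree takes a distinct letter name. Degree 2 of a scale on B must use the letter C.
C and Dbb are enharmonically the same pitch, but only C uses the letter C, so it is the correct spelling here.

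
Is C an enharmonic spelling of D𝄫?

C is pitch class 0; Dbb is pitch class 0.
All spellings map to pitch class 0, so they are enharmonically equivalent.

Yes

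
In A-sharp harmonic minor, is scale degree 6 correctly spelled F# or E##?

Each scale degree takes a distinct letter name. Degree 6 of a scale on A must use the letter F.
F# and E## are enharmonically the same pitch, but only F# uses the letter F, so it is the correct spelling here.

F#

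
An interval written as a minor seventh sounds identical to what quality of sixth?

A minor seventh spans 10 semitones.
A sixth spanning 10 semitones is augmented (the major sixth is 9).

augmented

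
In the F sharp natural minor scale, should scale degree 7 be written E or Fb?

E

Each scale degree takes a distinct letter name. Degree 7 of a scale on F must use the letter E.
E and Fb are enharmonically the same pitch, but only E uses the letter E, so it is the correct spelling here.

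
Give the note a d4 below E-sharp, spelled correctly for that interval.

B##

A fourth below E lands on the letter B.
A diminished fourth spans 4 semitones, so E# moves to pitch class 1. On the letter B that is B##.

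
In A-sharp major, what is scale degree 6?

Degree 6 takes the letter 5 steps above A, which is F.
In major, degree 6 sits 9 semitones above the tonic. A# + 9 semitones is pitch class 7, spelled on F as F##.

F##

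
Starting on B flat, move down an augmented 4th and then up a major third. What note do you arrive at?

An augmented fourth down from Bb is Fb (letter F, 6 semitones down).
A major third up from Fb is Ab (letter A, 4 semitones up).

Ab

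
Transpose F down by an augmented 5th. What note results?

F down a perfect fifth is Bb, so the target letter is B.
From F, an augmented fifth is 8 semitones down: Bbb.

Bbb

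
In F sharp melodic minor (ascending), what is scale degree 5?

Degree 5 takes the letter 4 steps above F, which is C.
In melodic minor (ascending), degree 5 sits 7 semitones above the tonic. F# + 7 semitones is pitch class 1, spelled on C as C#.

C#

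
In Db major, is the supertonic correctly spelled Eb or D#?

Eb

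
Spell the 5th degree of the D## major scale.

A##

Degree 5 takes the letter 4 steps above D, which is A.
In major, degree 5 sits 7 semitones above the tonic. D## + 7 semitones is pitch class 11, spelled on A as A##.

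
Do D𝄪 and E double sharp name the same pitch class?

D## is pitch class 4; E## is pitch class 6.
The pitch classes differ (4 vs. 6), so they are not enharmonic equivalents.

No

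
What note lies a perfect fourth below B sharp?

F##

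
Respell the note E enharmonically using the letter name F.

E is pitch class 4. The letter F alone is pitch class 5.
To reach pitch class 4 from F requires an offset of -1 semitone, i.e. flat: Fb.

Fb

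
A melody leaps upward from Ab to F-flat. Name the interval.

Counting letters A–B–C–D–E–F gives a sixth.
Ab→Fb = 8 semitones, 1 narrower than the major sixth (9), so minor.

minor sixth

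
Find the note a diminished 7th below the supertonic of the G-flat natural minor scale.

B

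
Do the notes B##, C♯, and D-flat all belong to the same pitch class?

Yes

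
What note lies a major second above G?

A

A second above G lands on the letter A.
A major second spans 2 semitones, so G moves to pitch class 9. On the letter A that is A.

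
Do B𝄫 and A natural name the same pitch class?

Bbb is pitch class 9; A is pitch class 9.
All spellings map to pitch class 9, so they are enharmonically equivalent.

Yes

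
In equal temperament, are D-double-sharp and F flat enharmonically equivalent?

Yes

D## is pitch class 4; Fb is pitch class 4.
All spellings map to pitch class 4, so they are enharmonically equivalent.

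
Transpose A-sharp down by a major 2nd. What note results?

G#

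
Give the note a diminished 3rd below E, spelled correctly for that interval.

E down a major third is C, so the target letter is C.
From E, a diminished third is 2 semitones down: C##.

C##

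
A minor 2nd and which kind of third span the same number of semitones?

doubly diminished

A minor second spans 1 semitone.
A third spanning 1 semitone is doubly diminished (the major third is 4).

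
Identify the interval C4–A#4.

Counting letters C–D–E–F–G–A gives a sixth.
C→A# = 10 semitones, 1 wider than the major sixth (9), so augmented.

augmented sixth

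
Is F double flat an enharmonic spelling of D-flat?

No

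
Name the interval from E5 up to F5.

minor second

The letter names run E→F, a span of 1 letter step, so the interval is some kind of second.
E to F is 1 semitone. A major second is 2, so 1 makes it minor.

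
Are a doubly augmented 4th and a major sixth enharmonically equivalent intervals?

A doubly augmented fourth spans 7 semitones; a major sixth spans 9.
The spans differ, so they are not enharmonic equivalents.

No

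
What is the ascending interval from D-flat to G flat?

perfect fourth

The letter names run D→G, a span of 3 letter steps, so the interval is some kind of fourth.
Db to Gb is 5 semitones. A perfect fourth is 5, so 5 makes it perfect.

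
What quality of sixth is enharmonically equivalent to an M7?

A major seventh spans 11 semitones.
A sixth spanning 11 semitones is doubly augmented (the major sixth is 9).

doubly augmented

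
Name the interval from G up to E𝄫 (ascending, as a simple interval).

diminished sixth

The letter names run G→E, a span of 5 letter steps, so the interval is some kind of sixth.
G to Ebb is 7 semitones. A major sixth is 9, so 7 makes it diminished.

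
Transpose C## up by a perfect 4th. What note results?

A fourth above C lands on the letter F.
A perfect fourth spans 5 semitones, so C## moves to pitch class 7. On the letter F that is F##.

F##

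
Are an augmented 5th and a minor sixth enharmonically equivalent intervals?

Yes

An augmented fifth spans 8 semitones; a minor sixth spans 8.
They are enharmonically equivalent.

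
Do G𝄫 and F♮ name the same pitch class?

Gbb = pitch class 5 and F = pitch class 5 — the same pitch class, so they are enharmonic equivalents.

Yes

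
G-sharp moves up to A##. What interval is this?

The letter names run G→A, a span of 1 letter step, so the interval is some kind of second.
G# to A## is 3 semitones. A major second is 2, so 3 makes it augmented.

augmented second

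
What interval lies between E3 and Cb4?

diminished sixth

The letter names run E→C, a span of 5 letter steps, so the interval is some kind of sixth.
E to Cb is 7 semitones. A major sixth is 9, so 7 makes it diminished.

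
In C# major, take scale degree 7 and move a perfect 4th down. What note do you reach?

F##

Scale degree 7 of C# major is B#.
A perfect fourth (5 semitones) below B# lands on the letter F, giving F##.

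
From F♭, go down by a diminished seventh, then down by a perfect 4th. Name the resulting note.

A diminished seventh down from Fb is G (letter G, 9 semitones down).
A perfect fourth down from G is D (letter D, 5 semitones down).

D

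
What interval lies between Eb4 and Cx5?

doubly augmented sixth

The letter names run E→C, a span of 5 letter steps, so the interval is some kind of sixth.
Eb to C## is 11 semitones. A major sixth is 9, so 11 makes it doubly augmented.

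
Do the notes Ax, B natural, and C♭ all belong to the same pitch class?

Yes

A## is pitch class 11; B is pitch class 11; Cb is pitch class 11.
All spellings map to pitch class 11, so they are enharmonically equivalent.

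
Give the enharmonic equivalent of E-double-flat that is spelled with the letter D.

Plain D sits at the same pitch as Ebb, so on the letter D the same pitch needs a natural: D.

D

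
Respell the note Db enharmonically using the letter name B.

B##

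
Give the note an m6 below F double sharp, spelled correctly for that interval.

A##

A sixth below F lands on the letter A.
A minor sixth spans 8 semitones, so F## moves to pitch class 11. On the letter A that is A##.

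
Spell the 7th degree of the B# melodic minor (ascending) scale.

Degree 7 takes the letter 6 steps above B, which is A.
In melodic minor (ascending), degree 7 sits 11 semitones above the tonic. B# + 11 semitones is pitch class 11, spelled on A as A##.

A##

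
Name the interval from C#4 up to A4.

minor sixth

The letter names run C→A, a span of 5 letter steps, so the interval is some kind of sixth.
C# to A is 8 semitones. A major sixth is 9, so 8 makes it minor.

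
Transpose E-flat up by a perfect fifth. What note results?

Bb

A fifth above E lands on the letter B.
A perfect fifth spans 7 semitones, so Eb moves to pitch class 10. On the letter B that is Bb.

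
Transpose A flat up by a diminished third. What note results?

Cbb

A up a major third is C#, so the target letter is C.
From Ab, a diminished third is 2 semitones up: Cbb.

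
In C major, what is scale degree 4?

The C major scale runs C D E F G A B.
Degree 4 is F.

F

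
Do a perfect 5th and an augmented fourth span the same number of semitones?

A perfect fifth spans 7 semitones; an augmented fourth spans 6.
The spans differ, so they are not enharmonic equivalents.

No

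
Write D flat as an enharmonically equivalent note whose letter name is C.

C#

Db is pitch class 1. The letter C alone is pitch class 0.
To reach pitch class 1 from C requires an offset of +1 semitone, i.e. sharp: C#.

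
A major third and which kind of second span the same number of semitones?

doubly augmented

A major third spans 4 semitones.
A second spanning 4 semitones is doubly augmented (the major second is 2).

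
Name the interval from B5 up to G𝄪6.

augmented sixth

The letter names run B→G, a span of 5 letter steps, so the interval is some kind of sixth.
B to G## is 10 semitones. A major sixth is 9, so 10 makes it augmented.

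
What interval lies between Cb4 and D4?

augmented second

The letter names run C→D, a span of 1 letter step, so the interval is some kind of second.
Cb to D is 3 semitones. A major second is 2, so 3 makes it augmented.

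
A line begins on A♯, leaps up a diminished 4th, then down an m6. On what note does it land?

A diminished fourth up from A# is D (letter D, 4 semitones up).
A minor sixth down from D is F# (letter F, 8 semitones down).

F#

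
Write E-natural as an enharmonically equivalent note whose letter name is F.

Fb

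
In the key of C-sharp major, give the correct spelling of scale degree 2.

Degree 2 takes the letter 1 step above C, which is D.
In major, degree 2 sits 2 semitones above the tonic. C# + 2 semitones is pitch class 3, spelled on D as D#.

D#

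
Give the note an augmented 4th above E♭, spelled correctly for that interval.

E up a perfect fourth is A, so the target letter is A.
From Eb, an augmented fourth is 6 semitones up: A.

A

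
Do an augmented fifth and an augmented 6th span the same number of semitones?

No

An augmented fifth spans 8 semitones; an augmented sixth spans 10.
The spans differ, so they are not enharmonic equivalents.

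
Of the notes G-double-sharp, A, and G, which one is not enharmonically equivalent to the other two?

In 12-tone equal temperament, enharmonic equivalents share a pitch class. G## is pitch class 9; A is pitch class 9; G is pitch class 7.
G## and A share pitch class 9, while G is pitch class 7.

G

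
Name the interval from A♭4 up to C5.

major third

The letter names run A→C, a span of 2 letter steps, so the interval is some kind of third.
Ab to C is 4 semitones. A major third is 4, so 4 makes it major.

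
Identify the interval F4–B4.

augmented fourth

The letter names run F→B, a span of 3 letter steps, so the interval is some kind of fourth.
F to B is 6 semitones. A perfect fourth is 5, so 6 makes it augmented.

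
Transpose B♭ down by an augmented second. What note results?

B down a major second is A, so the target letter is A.
From Bb, an augmented second is 3 semitones down: Abb.

Abb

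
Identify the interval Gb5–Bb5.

The letter names run G→B, a span of 2 letter steps, so the interval is some kind of third.
Gb to Bb is 4 semitones. A major third is 4, so 4 makes it major.

major third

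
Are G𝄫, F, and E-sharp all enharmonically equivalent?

Gbb is pitch class 5; F is pitch class 5; E# is pitch class 5.
All spellings map to pitch class 5, so they are enharmonically equivalent.

Yes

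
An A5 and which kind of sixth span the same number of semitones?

An augmented fifth spans 8 semitones.
A sixth spanning 8 semitones is minor (the major sixth is 9).

minor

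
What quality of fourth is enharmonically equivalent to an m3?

A minor third spans 3 semitones.
A fourth spanning 3 semitones is doubly diminished (the perfect fourth is 5).

doubly diminished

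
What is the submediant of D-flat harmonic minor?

The Db harmonic minor scale runs Db Eb Fb Gb Ab Bbb C.
Degree 6 is Bbb.

Bbb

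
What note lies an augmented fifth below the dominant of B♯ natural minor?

B

The dominant of B# natural minor is F##.
An augmented fifth (8 semitones) below F## lands on the letter B, giving B.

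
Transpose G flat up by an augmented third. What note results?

B

G up a major third is B, so the target letter is B.
From Gb, an augmented third is 5 semitones up: B.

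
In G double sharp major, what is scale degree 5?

Degree 5 takes the letter 4 steps above G, which is D.
In major, degree 5 sits 7 semitones above the tonic. G## + 7 semitones is pitch class 4, spelled on D as D##.

D##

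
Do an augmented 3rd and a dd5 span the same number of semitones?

Yes

An augmented third spans 5 semitones; a doubly diminished fifth spans 5.
They are enharmonically equivalent.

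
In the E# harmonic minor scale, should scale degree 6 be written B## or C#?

C#

Each scale degree takes a distinct letter name. Degree 6 of a scale on E must use the letter C.
C# and B## are enharmonically the same pitch, but only C# uses the letter C, so it is the correct spelling here.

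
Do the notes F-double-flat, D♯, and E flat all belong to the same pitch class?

Fbb is pitch class 3; D# is pitch class 3; Eb is pitch class 3.
All spellings map to pitch class 3, so they are enharmonically equivalent.

Yes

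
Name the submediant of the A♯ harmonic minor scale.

F#

Degree 6 takes the letter 5 steps above A, which is F.
In harmonic minor, degree 6 sits 8 semitones above the tonic. A# + 8 semitones is pitch class 6, spelled on F as F#.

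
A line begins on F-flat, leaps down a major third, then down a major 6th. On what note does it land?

Fbb

A major third down from Fb is Dbb (letter D, 4 semitones down).
A major sixth down from Dbb is Fbb (letter F, 9 semitones down).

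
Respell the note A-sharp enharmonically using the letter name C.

Cbb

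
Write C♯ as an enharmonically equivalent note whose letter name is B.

C# is pitch class 1. The letter B alone is pitch class 11.
To reach pitch class 1 from B requires an offset of +2 semitones, i.e. double sharp: B##.

B##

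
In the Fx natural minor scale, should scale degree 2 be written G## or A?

Each scale degree takes a distinct letter name. Degree 2 of a scale on F must use the letter G.
G## and A are enharmonically the same pitch, but only G## uses the letter G, so it is the correct spelling here.

G##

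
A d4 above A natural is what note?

Db

A up a perfect fourth is D, so the target letter is D.
From A, a diminished fourth is 4 semitones up: Db.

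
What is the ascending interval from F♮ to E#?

Counting letters F–G–A–B–C–D–E gives a seventh.
F→E# = 12 semitones, 1 wider than the major seventh (11), so augmented.

augmented seventh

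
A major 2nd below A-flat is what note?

Gb

A down a major second is G, so the target letter is G.
From Ab, a major second is 2 semitones down: Gb.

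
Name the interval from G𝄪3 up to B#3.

Counting letters G–A–B gives a third.
G##→B# = 3 semitones, 1 narrower than the major third (4), so minor.

minor third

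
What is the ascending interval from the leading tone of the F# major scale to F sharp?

minor second

The leading tone of F# major is E#.
E# up to F#: letters E→F make it a second; 1 semitone makes it minor.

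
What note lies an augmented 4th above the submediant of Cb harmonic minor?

The submediant of Cb harmonic minor is Abb.
An augmented fourth (6 semitones) above Abb lands on the letter D, giving Db.

Db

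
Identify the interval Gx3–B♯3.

minor third

Counting letters G–A–B gives a third.
G##→B# = 3 semitones, 1 narrower than the major third (4), so minor.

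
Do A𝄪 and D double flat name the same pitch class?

No

A## is pitch class 11; Dbb is pitch class 0.
The pitch classes differ (11 vs. 0), so they are not enharmonic equivalents.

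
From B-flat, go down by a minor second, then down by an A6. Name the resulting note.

Cb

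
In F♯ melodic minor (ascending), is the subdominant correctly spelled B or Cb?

Each scale degree takes a distinct letter name. Degree 4 of a scale on F must use the letter B.
B and Cb are enharmonically the same pitch, but only B uses the letter B, so it is the correct spelling here.

B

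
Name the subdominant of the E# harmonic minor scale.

A#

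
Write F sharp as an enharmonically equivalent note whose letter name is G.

Plain G sits 1 semitone above F#, so on the letter G the same pitch needs a flat: Gb.

Gb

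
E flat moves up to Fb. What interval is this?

minor second

The letter names run E→F, a span of 1 letter step, so the interval is some kind of second.
Eb to Fb is 1 semitone. A major second is 2, so 1 makes it minor.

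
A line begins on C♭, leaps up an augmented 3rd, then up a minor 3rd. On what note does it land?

An augmented third up from Cb is E (letter E, 5 semitones up).
A minor third up from E is G (letter G, 3 semitones up).

G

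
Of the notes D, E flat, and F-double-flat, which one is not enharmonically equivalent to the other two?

In 12-tone equal temperament, enharmonic equivalents share a pitch class. D is pitch class 2; Eb is pitch class 3; Fbb is pitch class 3.
Eb and Fbb share pitch class 3, while D is pitch class 2.

D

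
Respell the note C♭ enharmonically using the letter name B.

Cb is pitch class 11. The letter B alone is pitch class 11.
Pitch class 11 on B needs no accidental: B.

B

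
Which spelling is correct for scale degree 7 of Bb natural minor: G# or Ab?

Ab

Each scale degree takes a distinct letter name. Degree 7 of a scale on B must use the letter A.
Ab and G# are enharmonically the same pitch, but only Ab uses the letter A, so it is the correct spelling here.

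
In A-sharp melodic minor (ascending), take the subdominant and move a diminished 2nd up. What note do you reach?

The subdominant of A# melodic minor (ascending) is D#.
A diminished second (0 semitones) above D# lands on the letter E, giving Eb.

Eb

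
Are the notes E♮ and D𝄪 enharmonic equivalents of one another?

E = pitch class 4 and D## = pitch class 4 — the same pitch class, so they are enharmonic equivalents.

Yes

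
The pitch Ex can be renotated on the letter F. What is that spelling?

F#

E## is pitch class 6. The letter F alone is pitch class 5.
To reach pitch class 6 from F requires an offset of +1 semitone, i.e. sharp: F#.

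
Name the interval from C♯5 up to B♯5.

major seventh

The letter names run C→B, a span of 6 letter steps, so the interval is some kind of seventh.
C# to B# is 11 semitones. A major seventh is 11, so 11 makes it major.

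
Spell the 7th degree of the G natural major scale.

F#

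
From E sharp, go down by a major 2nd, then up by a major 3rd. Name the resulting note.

F##

A major second down from E# is D# (letter D, 2 semitones down).
A major third up from D# is F## (letter F, 4 semitones up).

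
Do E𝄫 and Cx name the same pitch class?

Ebb = pitch class 2 and C## = pitch class 2 — the same pitch class, so they are enharmonic equivalents.

Yes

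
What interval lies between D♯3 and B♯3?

The letter names run D→B, a span of 5 letter steps, so the interval is some kind of sixth.
D# to B# is 9 semitones. A major sixth is 9, so 9 makes it major.

major sixth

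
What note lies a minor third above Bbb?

B up a major third is D#, so the target letter is D.
From Bbb, a minor third is 3 semitones up: Dbb.

Dbb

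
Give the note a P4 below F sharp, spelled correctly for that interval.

C#

F down a perfect fourth is C, so the target letter is C.
From F#, a perfect fourth is 5 semitones down: C#.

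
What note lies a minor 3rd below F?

D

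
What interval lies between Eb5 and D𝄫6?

The letter names run E→D, a span of 6 letter steps, so the interval is some kind of seventh.
Eb to Dbb is 9 semitones. A major seventh is 11, so 9 makes it diminished.

diminished seventh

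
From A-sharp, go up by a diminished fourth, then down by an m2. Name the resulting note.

C#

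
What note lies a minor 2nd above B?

B up a major second is C#, so the target letter is C.
From B, a minor second is 1 semitone up: C.

C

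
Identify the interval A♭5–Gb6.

minor seventh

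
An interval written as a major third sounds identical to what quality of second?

doubly augmented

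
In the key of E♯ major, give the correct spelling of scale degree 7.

The E# major scale runs E# F## G## A# B# C## D##.
Degree 7 is D##.

D##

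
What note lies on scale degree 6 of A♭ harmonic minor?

Fb

Degree 6 takes the letter 5 steps above A, which is F.
In harmonic minor, degree 6 sits 8 semitones above the tonic. Ab + 8 semitones is pitch class 4, spelled on F as Fb.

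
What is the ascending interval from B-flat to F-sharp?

augmented fifth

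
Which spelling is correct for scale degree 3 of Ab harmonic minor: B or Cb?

Each scale degree takes a distinct letter name. Degree 3 of a scale on A must use the letter C.
Cb and B are enharmonically the same pitch, but only Cb uses the letter C, so it is the correct spelling here.

Cb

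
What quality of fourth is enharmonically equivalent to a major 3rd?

diminished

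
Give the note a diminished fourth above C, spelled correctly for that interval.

A fourth above C lands on the letter F.
A diminished fourth spans 4 semitones, so C moves to pitch class 4. On the letter F that is Fb.

Fb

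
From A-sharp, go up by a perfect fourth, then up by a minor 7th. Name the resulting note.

C#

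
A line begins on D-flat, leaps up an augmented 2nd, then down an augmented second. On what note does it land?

Db

An augmented second up from Db is E (letter E, 3 semitones up).
An augmented second down from E is Db (letter D, 3 semitones down).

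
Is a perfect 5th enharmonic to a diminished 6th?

A perfect fifth spans 7 semitones; a diminished sixth spans 7.
They are enharmonically equivalent.

Yes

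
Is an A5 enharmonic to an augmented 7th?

An augmented fifth spans 8 semitones; an augmented seventh spans 12.
The spans differ, so they are not enharmonic equivalents.

No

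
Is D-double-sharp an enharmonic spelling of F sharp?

No

D## is pitch class 4; F# is pitch class 6.
The pitch classes differ (4 vs. 6), so they are not enharmonic equivalents.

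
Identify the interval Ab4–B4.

Counting letters A–B gives a second.
Ab→B = 3 semitones, 1 wider than the major second (2), so augmented.

augmented second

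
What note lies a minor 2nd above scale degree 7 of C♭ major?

Scale degree 7 of Cb major is Bb.
A minor second (1 semitone) above Bb lands on the letter C, giving Cb.

Cb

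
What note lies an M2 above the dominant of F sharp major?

The dominant of F# major is C#.
A major second (2 semitones) above C# lands on the letter D, giving D#.

D#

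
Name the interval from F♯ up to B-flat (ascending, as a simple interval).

Counting letters F–G–A–B gives a fourth.
F#→Bb = 4 semitones, 1 narrower than the perfect fourth (5), so diminished.

diminished fourth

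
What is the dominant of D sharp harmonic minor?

A#

The D# harmonic minor scale runs D# E# F# G# A# B C##.
Degree 5 is A#.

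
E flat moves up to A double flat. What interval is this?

Counting letters E–F–G–A gives a fourth.
Eb→Abb = 4 semitones, 1 narrower than the perfect fourth (5), so diminished.

diminished fourth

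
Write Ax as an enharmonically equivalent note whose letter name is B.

B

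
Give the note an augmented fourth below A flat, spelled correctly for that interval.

Ebb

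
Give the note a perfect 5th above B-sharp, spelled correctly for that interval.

F##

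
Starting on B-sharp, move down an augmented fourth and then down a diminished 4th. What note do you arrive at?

An augmented fourth down from B# is F# (letter F, 6 semitones down).
A diminished fourth down from F# is C## (letter C, 4 semitones down).

C##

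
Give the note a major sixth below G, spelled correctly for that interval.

G down a major sixth is Bb, so the target letter is B.
From G, a major sixth is 9 semitones down: Bb.

Bb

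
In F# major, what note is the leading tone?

E#

The F# major scale runs F# G# A# B C# D# E#.
Degree 7 is E#.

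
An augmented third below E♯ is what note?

A third below E lands on the letter C.
An augmented third spans 5 semitones, so E# moves to pitch class 0. On the letter C that is C.

C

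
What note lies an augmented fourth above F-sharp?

B#

F up a perfect fourth is Bb, so the target letter is B.
From F#, an augmented fourth is 6 semitones up: B#.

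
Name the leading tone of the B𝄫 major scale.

Ab

The Bbb major scale runs Bbb Cb Db Ebb Fb Gb Ab.
Degree 7 is Ab.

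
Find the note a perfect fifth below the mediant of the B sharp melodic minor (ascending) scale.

G#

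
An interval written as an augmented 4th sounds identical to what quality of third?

An augmented fourth spans 6 semitones.
A third spanning 6 semitones is doubly augmented (the major third is 4).

doubly augmented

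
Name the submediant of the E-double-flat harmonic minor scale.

Degree 6 takes the letter 5 steps above E, which is C.
In harmonic minor, degree 6 sits 8 semitones above the tonic. Ebb + 8 semitones is pitch class 10, spelled on C as Cbb.

Cbb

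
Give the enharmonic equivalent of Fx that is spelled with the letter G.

G

F## is pitch class 7. The letter G alone is pitch class 7.
Pitch class 7 on G needs no accidental: G.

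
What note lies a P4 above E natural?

A

A fourth above E lands on the letter A.
A perfect fourth spans 5 semitones, so E moves to pitch class 9. On the letter A that is A.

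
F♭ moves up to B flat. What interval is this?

augmented fourth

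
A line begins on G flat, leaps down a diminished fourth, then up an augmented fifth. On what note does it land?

A#

A diminished fourth down from Gb is D (letter D, 4 semitones down).
An augmented fifth up from D is A# (letter A, 8 semitones up).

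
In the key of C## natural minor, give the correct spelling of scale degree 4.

F##

The C## natural minor scale runs C## D## E# F## G## A# B#.
Degree 4 is F##.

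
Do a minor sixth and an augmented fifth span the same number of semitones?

Yes

A minor sixth spans 8 semitones; an augmented fifth spans 8.
They are enharmonically equivalent.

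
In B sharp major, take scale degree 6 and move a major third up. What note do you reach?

Scale degree 6 of B# major is G##.
A major third (4 semitones) above G## lands on the letter B, giving B##.

B##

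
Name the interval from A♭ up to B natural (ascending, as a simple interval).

Counting letters A–B gives a second.
Ab→B = 3 semitones, 1 wider than the major second (2), so augmented.

augmented second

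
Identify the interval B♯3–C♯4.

Counting letters B–C gives a second.
B#→C# = 1 semitone, 1 narrower than the major second (2), so minor.

minor second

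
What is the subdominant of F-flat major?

The Fb major scale runs Fb Gb Ab Bbb Cb Db Eb.
Degree 4 is Bbb.

Bbb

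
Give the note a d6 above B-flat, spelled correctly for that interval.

Gbb

A sixth above B lands on the letter G.
A diminished sixth spans 7 semitones, so Bb moves to pitch class 5. On the letter G that is Gbb.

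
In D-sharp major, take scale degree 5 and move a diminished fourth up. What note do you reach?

D

Scale degree 5 of D# major is A#.
A diminished fourth (4 semitones) above A# lands on the letter D, giving D.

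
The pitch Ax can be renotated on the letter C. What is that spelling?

Cb

Plain C sits 1 semitone above A##, so on the letter C the same pitch needs a flat: Cb.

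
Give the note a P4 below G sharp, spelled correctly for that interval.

G down a perfect fourth is D, so the target letter is D.
From G#, a perfect fourth is 5 semitones down: D#.

D#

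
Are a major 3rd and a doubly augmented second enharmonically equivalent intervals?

Yes

A major third spans 4 semitones; a doubly augmented second spans 4.
They are enharmonically equivalent.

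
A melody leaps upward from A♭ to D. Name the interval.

augmented fourth

The letter names run A→D, a span of 3 letter steps, so the interval is some kind of fourth.
Ab to D is 6 semitones. A perfect fourth is 5, so 6 makes it augmented.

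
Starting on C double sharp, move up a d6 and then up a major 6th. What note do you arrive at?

F#

A diminished sixth up from C## is A (letter A, 7 semitones up).
A major sixth up from A is F# (letter F, 9 semitones up).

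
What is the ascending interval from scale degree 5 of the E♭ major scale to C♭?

minor second

Scale degree 5 of Eb major is Bb.
Bb up to Cb: letters B→C make it a second; 1 semitone makes it minor.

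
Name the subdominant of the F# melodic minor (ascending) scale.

Degree 4 takes the letter 3 steps above F, which is B.
In melodic minor (ascending), degree 4 sits 5 semitones above the tonic. F# + 5 semitones is pitch class 11, spelled on B as B.

B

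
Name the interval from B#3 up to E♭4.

doubly diminished fourth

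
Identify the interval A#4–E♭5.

doubly diminished fifth

Counting letters A–B–C–D–E gives a fifth.
A#→Eb = 5 semitones, 2 narrower than the perfect fifth (7), so doubly diminished.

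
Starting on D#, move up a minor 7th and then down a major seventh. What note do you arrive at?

D

A minor seventh up from D# is C# (letter C, 10 semitones up).
A major seventh down from C# is D (letter D, 11 semitones down).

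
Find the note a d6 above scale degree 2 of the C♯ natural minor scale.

Bb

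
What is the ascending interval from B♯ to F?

doubly diminished fifth

Counting letters B–C–D–E–F gives a fifth.
B#→F = 5 semitones, 2 narrower than the perfect fifth (7), so doubly diminished.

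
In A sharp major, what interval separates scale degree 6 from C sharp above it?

diminished fifth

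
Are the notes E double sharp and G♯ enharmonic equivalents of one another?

No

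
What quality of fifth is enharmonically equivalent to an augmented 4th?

diminished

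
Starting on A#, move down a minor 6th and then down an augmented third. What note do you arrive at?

A

A minor sixth down from A# is C## (letter C, 8 semitones down).
An augmented third down from C## is A (letter A, 5 semitones down).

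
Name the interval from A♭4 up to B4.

The letter names run A→B, a span of 1 letter step, so the interval is some kind of second.
Ab to B is 3 semitones. A major second is 2, so 3 makes it augmented.

augmented second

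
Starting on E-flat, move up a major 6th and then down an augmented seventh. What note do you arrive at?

Dbb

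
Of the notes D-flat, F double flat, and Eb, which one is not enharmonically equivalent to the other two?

Db

In 12-tone equal temperament, enharmonic equivalents share a pitch class. Db is pitch class 1; Fbb is pitch class 3; Eb is pitch class 3.
Fbb and Eb share pitch class 3, while Db is pitch class 1.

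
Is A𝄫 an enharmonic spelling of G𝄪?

No

Two spellings are enharmonically equivalent only if they share a pitch class.
Here Abb → 7, G## → 9; 7 ≠ 9, so they are not.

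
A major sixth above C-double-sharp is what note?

C up a major sixth is A, so the target letter is A.
From C##, a major sixth is 9 semitones up: A##.

A##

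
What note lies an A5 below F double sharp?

B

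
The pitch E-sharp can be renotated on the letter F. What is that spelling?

E# is pitch class 5. The letter F alone is pitch class 5.
Pitch class 5 on F needs no accidental: F.

F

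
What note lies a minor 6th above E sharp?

E up a major sixth is C#, so the target letter is C.
From E#, a minor sixth is 8 semitones up: C#.

C#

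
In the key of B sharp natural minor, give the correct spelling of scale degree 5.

Degree 5 takes the letter 4 steps above B, which is F.
In natural minor, degree 5 sits 7 semitones above the tonic. B# + 7 semitones is pitch class 7, spelled on F as F##.

F##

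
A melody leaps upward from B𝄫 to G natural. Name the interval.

augmented sixth

The letter names run B→G, a span of 5 letter steps, so the interval is some kind of sixth.
Bbb to G is 10 semitones. A major sixth is 9, so 10 makes it augmented.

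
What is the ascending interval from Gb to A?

augmented second

Counting letters G–A gives a second.
Gb→A = 3 semitones, 1 wider than the major second (2), so augmented.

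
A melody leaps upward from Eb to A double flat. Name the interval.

The letter names run E→A, a span of 3 letter steps, so the interval is some kind of fourth.
Eb to Abb is 4 semitones. A perfect fourth is 5, so 4 makes it diminished.

diminished fourth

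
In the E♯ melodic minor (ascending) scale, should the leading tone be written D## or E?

Each scale degree takes a distinct letter name. Degree 7 of a scale on E must use the letter D.
D## and E are enharmonically the same pitch, but only D## uses the letter D, so it is the correct spelling here.

D##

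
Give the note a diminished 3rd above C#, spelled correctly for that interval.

A third above C lands on the letter E.
A diminished third spans 2 semitones, so C# moves to pitch class 3. On the letter E that is Eb.

Eb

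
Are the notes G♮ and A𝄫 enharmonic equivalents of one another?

Yes

G is pitch class 7; Abb is pitch class 7.
All spellings map to pitch class 7, so they are enharmonically equivalent.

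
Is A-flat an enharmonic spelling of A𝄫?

No

Two spellings are enharmonically equivalent only if they share a pitch class.
Here Ab → 8, Abb → 7; 7 ≠ 8, so they are not.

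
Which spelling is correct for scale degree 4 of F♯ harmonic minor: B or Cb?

Each scale degree takes a distinct letter name. Degree 4 of a scale on F must use the letter B.
B and Cb are enharmonically the same pitch, but only B uses the letter B, so it is the correct spelling here.

B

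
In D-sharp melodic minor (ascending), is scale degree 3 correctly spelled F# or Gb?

Each scale degree takes a distinct letter name. Degree 3 of a scale on D must use the letter F.
F# and Gb are enharmonically the same pitch, but only F# uses the letter F, so it is the correct spelling here.

F#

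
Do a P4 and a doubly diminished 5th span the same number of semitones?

A perfect fourth spans 5 semitones; a doubly diminished fifth spans 5.
They are enharmonically equivalent.

Yes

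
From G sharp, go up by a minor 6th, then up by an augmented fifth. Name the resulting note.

B#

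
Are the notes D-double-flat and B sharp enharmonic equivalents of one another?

Yes

Dbb is pitch class 0; B# is pitch class 0.
All spellings map to pitch class 0, so they are enharmonically equivalent.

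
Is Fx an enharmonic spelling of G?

Yes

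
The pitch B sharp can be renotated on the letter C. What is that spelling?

C

B# is pitch class 0. The letter C alone is pitch class 0.
Pitch class 0 on C needs no accidental: C.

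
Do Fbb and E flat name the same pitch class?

Fbb = pitch class 3 and Eb = pitch class 3 — the same pitch class, so they are enharmonic equivalents.

Yes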